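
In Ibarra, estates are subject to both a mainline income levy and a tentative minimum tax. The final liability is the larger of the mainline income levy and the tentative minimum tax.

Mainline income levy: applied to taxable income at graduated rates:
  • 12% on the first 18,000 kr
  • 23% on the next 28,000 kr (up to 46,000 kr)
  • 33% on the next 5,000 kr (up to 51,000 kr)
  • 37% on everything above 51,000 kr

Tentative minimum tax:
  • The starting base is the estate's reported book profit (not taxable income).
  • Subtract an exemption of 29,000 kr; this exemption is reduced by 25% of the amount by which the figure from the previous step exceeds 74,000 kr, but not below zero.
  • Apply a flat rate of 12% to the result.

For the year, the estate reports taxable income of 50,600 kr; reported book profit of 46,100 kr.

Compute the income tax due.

Mainline income levy:
  18,000 kr × 12% = 2,160 kr
  28,000 kr × 23% = 6,440 kr
  4,600 kr × 33% = 1,518 kr
  → 10,118 kr

Tentative minimum tax:
  Base (reported book profit): 46,100 kr
  Exemption: 46,100 kr ≤ 74,000 kr, so full 29,000 kr applies
  Base: 46,100 kr − 29,000 kr = 17,100 kr
  17,100 kr × 12% = 2,052 kr

10,118 kr > 2,052 kr, so the mainline income levy governs.

10,118 kr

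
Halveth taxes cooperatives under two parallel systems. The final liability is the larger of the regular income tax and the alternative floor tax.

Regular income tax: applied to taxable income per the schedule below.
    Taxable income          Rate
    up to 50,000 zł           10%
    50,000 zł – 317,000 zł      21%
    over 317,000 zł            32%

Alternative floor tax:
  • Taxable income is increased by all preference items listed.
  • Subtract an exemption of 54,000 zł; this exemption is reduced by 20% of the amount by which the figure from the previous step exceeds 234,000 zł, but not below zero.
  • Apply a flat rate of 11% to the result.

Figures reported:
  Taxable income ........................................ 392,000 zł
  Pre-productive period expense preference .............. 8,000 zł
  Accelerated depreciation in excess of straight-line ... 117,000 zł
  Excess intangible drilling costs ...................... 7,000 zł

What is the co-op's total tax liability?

85,070 zł

Alternative floor tax:
  Adjusted income: 392,000 zł + 8,000 zł + 117,000 zł + 7,000 zł = 524,000 zł
  Exemption: 20% × (524,000 zł − 234,000 zł) = 58,000 zł ≥ 54,000 zł, so the exemption is fully phased out
  Base: 524,000 zł − 0 zł = 524,000 zł
  524,000 zł × 11% = 57,640 zł

Regular income tax:
  50,000 zł × 10% = 5,000 zł
  267,000 zł × 21% = 56,070 zł
  75,000 zł × 32% = 24,000 zł
  → 85,070 zł

85,070 zł > 57,640 zł, so the regular income tax governs.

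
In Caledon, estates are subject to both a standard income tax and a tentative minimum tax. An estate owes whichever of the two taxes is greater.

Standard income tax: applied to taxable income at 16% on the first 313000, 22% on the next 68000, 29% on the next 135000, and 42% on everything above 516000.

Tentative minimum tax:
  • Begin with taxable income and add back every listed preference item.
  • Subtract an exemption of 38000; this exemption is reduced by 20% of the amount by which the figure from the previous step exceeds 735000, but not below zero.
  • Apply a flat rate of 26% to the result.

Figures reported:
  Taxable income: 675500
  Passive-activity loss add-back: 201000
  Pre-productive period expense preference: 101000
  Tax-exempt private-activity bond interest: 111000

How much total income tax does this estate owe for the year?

283010

Tentative minimum tax:
  Adjusted income: 675500 + 201000 + 101000 + 111000 = 1088500
  Exemption: 20% × (1088500 − 735000) = 70700 ≥ 38000, so the exemption is fully phased out
  Base: 1088500 − 0 = 1088500
  1088500 × 26% = 283010

Standard income tax:
  313000 × 16% = 50080
  68000 × 22% = 14960
  135000 × 29% = 39150
  159500 × 42% = 66990
  → 171180

283010 > 171180, so the tentative minimum tax is the binding amount.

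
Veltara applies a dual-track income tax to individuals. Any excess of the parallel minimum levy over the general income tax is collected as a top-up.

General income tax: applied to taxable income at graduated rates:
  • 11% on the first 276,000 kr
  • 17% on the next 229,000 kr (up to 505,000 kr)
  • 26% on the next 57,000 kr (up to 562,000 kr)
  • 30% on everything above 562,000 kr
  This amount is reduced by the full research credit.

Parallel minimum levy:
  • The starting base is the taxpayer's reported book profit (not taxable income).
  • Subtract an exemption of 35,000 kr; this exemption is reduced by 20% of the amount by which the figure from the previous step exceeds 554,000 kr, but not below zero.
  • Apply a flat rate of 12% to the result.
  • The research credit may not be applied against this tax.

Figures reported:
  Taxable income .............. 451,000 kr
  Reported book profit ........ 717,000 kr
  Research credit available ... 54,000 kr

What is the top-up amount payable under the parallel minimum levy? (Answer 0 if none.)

79,642 kr

Parallel minimum levy:
  Base (reported book profit): 717,000 kr
  Exemption: 35,000 kr − 20% × (717,000 kr − 554,000 kr) = 35,000 kr − 32,600 kr = 2,400 kr
  Base: 717,000 kr − 2,400 kr = 714,600 kr
  714,600 kr × 12% = 85,752 kr

General income tax:
  276,000 kr × 11% = 30,360 kr
  175,000 kr × 17% = 29,750 kr
  → 60,110 kr
  Less research credit 54,000 kr → 6,110 kr

Excess of parallel minimum levy over general income tax: 85,752 kr − 6,110 kr = 79,642 kr.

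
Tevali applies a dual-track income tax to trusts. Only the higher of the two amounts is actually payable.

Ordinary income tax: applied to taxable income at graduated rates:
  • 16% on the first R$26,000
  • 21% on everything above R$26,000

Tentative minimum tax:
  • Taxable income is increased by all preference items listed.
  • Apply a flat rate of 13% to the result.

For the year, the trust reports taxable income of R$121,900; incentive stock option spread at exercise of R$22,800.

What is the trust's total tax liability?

R$24,299

Tentative minimum tax:
  Adjusted income: R$121,900 + R$22,800 = R$144,700
  R$144,700 × 13% = R$18,811

Ordinary income tax:
  R$26,000 × 16% = R$4,160
  R$95,900 × 21% = R$20,139
  → R$24,299

R$24,299 > R$18,811, so the ordinary income tax governs.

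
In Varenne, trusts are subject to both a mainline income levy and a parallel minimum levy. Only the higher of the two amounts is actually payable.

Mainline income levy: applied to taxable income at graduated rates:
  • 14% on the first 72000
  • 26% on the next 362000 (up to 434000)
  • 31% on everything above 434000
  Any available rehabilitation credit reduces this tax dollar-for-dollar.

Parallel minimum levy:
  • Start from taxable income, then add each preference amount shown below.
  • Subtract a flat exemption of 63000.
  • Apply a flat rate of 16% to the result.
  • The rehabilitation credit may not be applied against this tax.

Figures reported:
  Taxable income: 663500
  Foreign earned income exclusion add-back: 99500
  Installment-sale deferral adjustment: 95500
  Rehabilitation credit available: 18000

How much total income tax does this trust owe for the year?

157345

Mainline income levy:
  72000 × 14% = 10080
  362000 × 26% = 94120
  229500 × 31% = 71145
  → 175345
  Less rehabilitation credit 18000 → 157345

Parallel minimum levy:
  Adjusted income: 663500 + 99500 + 95500 = 858500
  Less exemption 63000 → base 795500
  795500 × 16% = 127280

157345 > 127280, so the mainline income levy governs.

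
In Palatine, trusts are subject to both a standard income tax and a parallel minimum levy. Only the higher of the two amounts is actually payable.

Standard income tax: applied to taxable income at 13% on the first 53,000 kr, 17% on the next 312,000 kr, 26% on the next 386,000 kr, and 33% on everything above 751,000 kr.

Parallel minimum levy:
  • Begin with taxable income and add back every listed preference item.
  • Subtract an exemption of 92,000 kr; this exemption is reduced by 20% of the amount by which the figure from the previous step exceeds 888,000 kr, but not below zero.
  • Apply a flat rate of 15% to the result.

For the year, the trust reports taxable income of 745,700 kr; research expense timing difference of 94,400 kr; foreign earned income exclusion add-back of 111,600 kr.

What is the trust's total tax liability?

Standard income tax:
  53,000 kr × 13% = 6,890 kr
  312,000 kr × 17% = 53,040 kr
  380,700 kr × 26% = 98,982 kr
  → 158,912 kr

Parallel minimum levy:
  Adjusted income: 745,700 kr + 94,400 kr + 111,600 kr = 951,700 kr
  Exemption: 92,000 kr − 20% × (951,700 kr − 888,000 kr) = 92,000 kr − 12,740 kr = 79,260 kr
  Base: 951,700 kr − 79,260 kr = 872,440 kr
  872,440 kr × 15% = 130,866 kr

158,912 kr > 130,866 kr, so the standard income tax governs.

158,912 kr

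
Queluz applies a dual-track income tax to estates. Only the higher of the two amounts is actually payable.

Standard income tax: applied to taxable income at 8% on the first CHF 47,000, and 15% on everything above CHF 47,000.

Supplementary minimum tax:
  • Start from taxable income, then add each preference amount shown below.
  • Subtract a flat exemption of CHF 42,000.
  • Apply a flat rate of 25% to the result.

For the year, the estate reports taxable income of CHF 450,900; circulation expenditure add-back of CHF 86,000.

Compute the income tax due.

CHF 123,725

Standard income tax:
  CHF 47,000 × 8% = CHF 3,760
  CHF 403,900 × 15% = CHF 60,585
  → CHF 64,345

Supplementary minimum tax:
  Adjusted income: CHF 450,900 + CHF 86,000 = CHF 536,900
  Less exemption CHF 42,000 → base CHF 494,900
  CHF 494,900 × 25% = CHF 123,725

CHF 123,725 > CHF 64,345, so the supplementary minimum tax is the binding amount.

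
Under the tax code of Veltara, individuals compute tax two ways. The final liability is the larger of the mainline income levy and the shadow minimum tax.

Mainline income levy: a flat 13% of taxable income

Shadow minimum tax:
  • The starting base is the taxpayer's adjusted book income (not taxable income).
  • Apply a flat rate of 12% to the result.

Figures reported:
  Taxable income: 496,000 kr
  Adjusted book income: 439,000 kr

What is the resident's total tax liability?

64,480 kr

Shadow minimum tax:
  Base (adjusted book income): 439,000 kr
  439,000 kr × 12% = 52,680 kr

Mainline income levy:
  496,000 kr × 13% = 64,480 kr

64,480 kr > 52,680 kr, so the mainline income levy governs.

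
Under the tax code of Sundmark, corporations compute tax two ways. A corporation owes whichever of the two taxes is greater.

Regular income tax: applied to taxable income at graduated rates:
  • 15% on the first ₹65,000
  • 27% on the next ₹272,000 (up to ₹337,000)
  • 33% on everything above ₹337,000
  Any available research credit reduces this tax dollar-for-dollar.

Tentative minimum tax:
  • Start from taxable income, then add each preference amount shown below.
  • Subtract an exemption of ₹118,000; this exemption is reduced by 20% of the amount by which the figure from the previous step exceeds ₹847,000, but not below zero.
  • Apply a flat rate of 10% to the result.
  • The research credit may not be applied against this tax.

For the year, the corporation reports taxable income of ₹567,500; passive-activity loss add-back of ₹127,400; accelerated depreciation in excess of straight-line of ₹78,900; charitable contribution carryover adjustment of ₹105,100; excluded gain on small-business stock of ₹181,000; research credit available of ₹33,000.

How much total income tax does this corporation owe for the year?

₹126,255

Tentative minimum tax:
  Adjusted income: ₹567,500 + ₹127,400 + ₹78,900 + ₹105,100 + ₹181,000 = ₹1,059,900
  Exemption: ₹118,000 − 20% × (₹1,059,900 − ₹847,000) = ₹118,000 − ₹42,580 = ₹75,420
  Base: ₹1,059,900 − ₹75,420 = ₹984,480
  ₹984,480 × 10% = ₹98,448

Regular income tax:
  ₹65,000 × 15% = ₹9,750
  ₹272,000 × 27% = ₹73,440
  ₹230,500 × 33% = ₹76,065
  → ₹159,255
  Less research credit ₹33,000 → ₹126,255

₹126,255 > ₹98,448, so the regular income tax governs.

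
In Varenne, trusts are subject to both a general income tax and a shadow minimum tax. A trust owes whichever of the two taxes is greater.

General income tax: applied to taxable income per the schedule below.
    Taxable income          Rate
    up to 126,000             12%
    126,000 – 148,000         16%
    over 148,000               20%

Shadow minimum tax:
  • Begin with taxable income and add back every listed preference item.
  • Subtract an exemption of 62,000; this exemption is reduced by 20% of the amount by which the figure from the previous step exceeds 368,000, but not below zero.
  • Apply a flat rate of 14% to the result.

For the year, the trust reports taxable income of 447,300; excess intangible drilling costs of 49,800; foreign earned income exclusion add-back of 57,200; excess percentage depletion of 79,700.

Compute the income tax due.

87,528

Shadow minimum tax:
  Adjusted income: 447,300 + 49,800 + 57,200 + 79,700 = 634,000
  Exemption: 62,000 − 20% × (634,000 − 368,000) = 62,000 − 53,200 = 8,800
  Base: 634,000 − 8,800 = 625,200
  625,200 × 14% = 87,528

General income tax:
  126,000 × 12% = 15,120
  22,000 × 16% = 3,520
  299,300 × 20% = 59,860
  → 78,500

87,528 > 78,500, so the shadow minimum tax is the binding amount.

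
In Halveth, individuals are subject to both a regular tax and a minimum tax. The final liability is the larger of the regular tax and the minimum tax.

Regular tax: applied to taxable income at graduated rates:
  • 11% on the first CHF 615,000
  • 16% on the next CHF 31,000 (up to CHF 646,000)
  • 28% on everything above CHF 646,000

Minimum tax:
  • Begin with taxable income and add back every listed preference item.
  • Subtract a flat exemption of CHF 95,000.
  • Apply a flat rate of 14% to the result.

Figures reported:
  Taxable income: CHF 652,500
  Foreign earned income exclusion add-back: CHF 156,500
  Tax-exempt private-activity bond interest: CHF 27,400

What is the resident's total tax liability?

CHF 103,796

Minimum tax:
  Adjusted income: CHF 652,500 + CHF 156,500 + CHF 27,400 = CHF 836,400
  Less exemption CHF 95,000 → base CHF 741,400
  CHF 741,400 × 14% = CHF 103,796

Regular tax:
  CHF 615,000 × 11% = CHF 67,650
  CHF 31,000 × 16% = CHF 4,960
  CHF 6,500 × 28% = CHF 1,820
  → CHF 74,430

CHF 103,796 > CHF 74,430, so the minimum tax is the binding amount.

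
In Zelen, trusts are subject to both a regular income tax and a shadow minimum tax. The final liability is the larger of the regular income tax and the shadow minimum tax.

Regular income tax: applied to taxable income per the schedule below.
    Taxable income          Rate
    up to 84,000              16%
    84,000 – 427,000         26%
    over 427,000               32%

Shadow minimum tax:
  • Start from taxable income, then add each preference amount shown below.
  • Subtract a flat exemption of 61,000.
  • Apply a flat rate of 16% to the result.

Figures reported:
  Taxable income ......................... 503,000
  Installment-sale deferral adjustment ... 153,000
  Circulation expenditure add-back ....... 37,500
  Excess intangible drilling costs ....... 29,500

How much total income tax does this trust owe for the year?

126,940

Regular income tax:
  84,000 × 16% = 13,440
  343,000 × 26% = 89,180
  76,000 × 32% = 24,320
  → 126,940

Shadow minimum tax:
  Adjusted income: 503,000 + 153,000 + 37,500 + 29,500 = 723,000
  Less exemption 61,000 → base 662,000
  662,000 × 16% = 105,920

126,940 > 105,920, so the regular income tax governs.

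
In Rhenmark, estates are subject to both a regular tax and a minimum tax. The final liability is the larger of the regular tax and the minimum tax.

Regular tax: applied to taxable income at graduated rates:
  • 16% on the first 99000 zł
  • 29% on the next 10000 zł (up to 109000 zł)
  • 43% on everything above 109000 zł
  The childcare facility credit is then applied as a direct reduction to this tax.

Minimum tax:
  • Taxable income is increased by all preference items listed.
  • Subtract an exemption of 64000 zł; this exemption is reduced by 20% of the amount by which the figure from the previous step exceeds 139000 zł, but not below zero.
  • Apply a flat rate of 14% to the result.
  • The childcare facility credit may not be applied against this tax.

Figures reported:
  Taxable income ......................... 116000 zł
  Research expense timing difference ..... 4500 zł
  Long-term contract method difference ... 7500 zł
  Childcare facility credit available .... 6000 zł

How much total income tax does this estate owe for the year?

Minimum tax:
  Adjusted income: 116000 zł + 4500 zł + 7500 zł = 128000 zł
  Exemption: 128000 zł ≤ 139000 zł, so full 64000 zł applies
  Base: 128000 zł − 64000 zł = 64000 zł
  64000 zł × 14% = 8960 zł

Regular tax:
  99000 zł × 16% = 15840 zł
  10000 zł × 29% = 2900 zł
  7000 zł × 43% = 3010 zł
  → 21750 zł
  Less childcare facility credit 6000 zł → 15750 zł

15750 zł > 8960 zł, so the regular tax governs.

15750 zł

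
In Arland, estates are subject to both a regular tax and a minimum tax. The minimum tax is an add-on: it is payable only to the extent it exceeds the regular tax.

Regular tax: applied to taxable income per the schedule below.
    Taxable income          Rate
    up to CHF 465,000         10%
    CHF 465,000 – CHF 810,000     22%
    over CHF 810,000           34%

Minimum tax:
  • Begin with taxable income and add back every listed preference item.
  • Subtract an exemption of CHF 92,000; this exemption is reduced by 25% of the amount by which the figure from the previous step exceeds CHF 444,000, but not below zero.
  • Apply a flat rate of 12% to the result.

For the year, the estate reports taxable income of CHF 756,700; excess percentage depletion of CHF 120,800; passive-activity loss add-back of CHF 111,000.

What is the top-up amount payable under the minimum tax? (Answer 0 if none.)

CHF 7,946

Minimum tax:
  Adjusted income: CHF 756,700 + CHF 120,800 + CHF 111,000 = CHF 988,500
  Exemption: 25% × (CHF 988,500 − CHF 444,000) = CHF 136,125 ≥ CHF 92,000, so the exemption is fully phased out
  Base: CHF 988,500 − CHF 0 = CHF 988,500
  CHF 988,500 × 12% = CHF 118,620

Regular tax:
  CHF 465,000 × 10% = CHF 46,500
  CHF 291,700 × 22% = CHF 64,174
  → CHF 110,674

Excess of minimum tax over regular tax: CHF 118,620 − CHF 110,674 = CHF 7,946.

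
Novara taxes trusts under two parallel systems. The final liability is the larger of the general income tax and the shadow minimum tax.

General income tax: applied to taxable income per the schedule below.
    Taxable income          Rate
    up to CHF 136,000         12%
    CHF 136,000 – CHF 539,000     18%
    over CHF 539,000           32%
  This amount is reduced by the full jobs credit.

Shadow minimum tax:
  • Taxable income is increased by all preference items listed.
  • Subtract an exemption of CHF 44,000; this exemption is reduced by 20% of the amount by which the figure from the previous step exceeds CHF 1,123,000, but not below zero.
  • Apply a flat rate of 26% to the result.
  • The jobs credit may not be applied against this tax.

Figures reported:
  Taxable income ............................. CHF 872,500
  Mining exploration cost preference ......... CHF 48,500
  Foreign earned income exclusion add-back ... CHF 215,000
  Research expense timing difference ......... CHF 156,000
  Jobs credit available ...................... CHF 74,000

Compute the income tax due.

Shadow minimum tax:
  Adjusted income: CHF 872,500 + CHF 48,500 + CHF 215,000 + CHF 156,000 = CHF 1,292,000
  Exemption: CHF 44,000 − 20% × (CHF 1,292,000 − CHF 1,123,000) = CHF 44,000 − CHF 33,800 = CHF 10,200
  Base: CHF 1,292,000 − CHF 10,200 = CHF 1,281,800
  CHF 1,281,800 × 26% = CHF 333,268

General income tax:
  CHF 136,000 × 12% = CHF 16,320
  CHF 403,000 × 18% = CHF 72,540
  CHF 333,500 × 32% = CHF 106,720
  → CHF 195,580
  Less jobs credit CHF 74,000 → CHF 121,580

CHF 333,268 > CHF 121,580, so the shadow minimum tax is the binding amount.

CHF 333,268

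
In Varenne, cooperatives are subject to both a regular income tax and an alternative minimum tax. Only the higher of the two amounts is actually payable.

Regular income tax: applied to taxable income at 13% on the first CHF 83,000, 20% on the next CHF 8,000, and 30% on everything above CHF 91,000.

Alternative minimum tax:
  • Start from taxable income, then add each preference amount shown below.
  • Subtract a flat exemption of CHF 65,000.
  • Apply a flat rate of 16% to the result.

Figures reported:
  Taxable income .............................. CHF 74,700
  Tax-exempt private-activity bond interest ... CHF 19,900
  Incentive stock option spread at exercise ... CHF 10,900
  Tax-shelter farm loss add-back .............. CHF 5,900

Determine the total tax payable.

CHF 9,711

Alternative minimum tax:
  Adjusted income: CHF 74,700 + CHF 19,900 + CHF 10,900 + CHF 5,900 = CHF 111,400
  Less exemption CHF 65,000 → base CHF 46,400
  CHF 46,400 × 16% = CHF 7,424

Regular income tax:
  CHF 74,700 × 13% = CHF 9,711

CHF 9,711 > CHF 7,424, so the regular income tax governs.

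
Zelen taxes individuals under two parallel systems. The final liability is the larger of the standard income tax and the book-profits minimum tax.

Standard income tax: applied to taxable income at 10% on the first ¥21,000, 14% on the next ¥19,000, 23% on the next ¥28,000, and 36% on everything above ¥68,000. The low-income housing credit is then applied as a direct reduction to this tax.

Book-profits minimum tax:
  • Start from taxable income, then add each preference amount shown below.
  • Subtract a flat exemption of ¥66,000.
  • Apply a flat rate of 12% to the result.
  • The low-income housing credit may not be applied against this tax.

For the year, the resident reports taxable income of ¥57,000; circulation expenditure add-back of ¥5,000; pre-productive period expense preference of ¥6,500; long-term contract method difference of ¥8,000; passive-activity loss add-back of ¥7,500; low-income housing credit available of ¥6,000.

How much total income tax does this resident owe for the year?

¥2,670

Standard income tax:
  ¥21,000 × 10% = ¥2,100
  ¥19,000 × 14% = ¥2,660
  ¥17,000 × 23% = ¥3,910
  → ¥8,670
  Less low-income housing credit ¥6,000 → ¥2,670

Book-profits minimum tax:
  Adjusted income: ¥57,000 + ¥5,000 + ¥6,500 + ¥8,000 + ¥7,500 = ¥84,000
  Less exemption ¥66,000 → base ¥18,000
  ¥18,000 × 12% = ¥2,160

¥2,670 > ¥2,160, so the standard income tax governs.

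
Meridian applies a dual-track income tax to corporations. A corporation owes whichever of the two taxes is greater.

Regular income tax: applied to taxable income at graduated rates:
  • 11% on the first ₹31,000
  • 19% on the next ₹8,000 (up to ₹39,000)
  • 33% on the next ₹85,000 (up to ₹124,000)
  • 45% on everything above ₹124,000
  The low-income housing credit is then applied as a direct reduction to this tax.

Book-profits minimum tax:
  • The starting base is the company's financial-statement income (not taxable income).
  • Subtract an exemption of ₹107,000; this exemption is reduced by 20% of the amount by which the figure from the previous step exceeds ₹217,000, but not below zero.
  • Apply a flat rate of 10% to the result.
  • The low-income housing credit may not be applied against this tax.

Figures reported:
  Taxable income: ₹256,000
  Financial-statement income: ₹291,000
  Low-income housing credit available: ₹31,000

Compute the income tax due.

₹61,380

Regular income tax:
  ₹31,000 × 11% = ₹3,410
  ₹8,000 × 19% = ₹1,520
  ₹85,000 × 33% = ₹28,050
  ₹132,000 × 45% = ₹59,400
  → ₹92,380
  Less low-income housing credit ₹31,000 → ₹61,380

Book-profits minimum tax:
  Base (financial-statement income): ₹291,000
  Exemption: ₹107,000 − 20% × (₹291,000 − ₹217,000) = ₹107,000 − ₹14,800 = ₹92,200
  Base: ₹291,000 − ₹92,200 = ₹198,800
  ₹198,800 × 10% = ₹19,880

₹61,380 > ₹19,880, so the regular income tax governs.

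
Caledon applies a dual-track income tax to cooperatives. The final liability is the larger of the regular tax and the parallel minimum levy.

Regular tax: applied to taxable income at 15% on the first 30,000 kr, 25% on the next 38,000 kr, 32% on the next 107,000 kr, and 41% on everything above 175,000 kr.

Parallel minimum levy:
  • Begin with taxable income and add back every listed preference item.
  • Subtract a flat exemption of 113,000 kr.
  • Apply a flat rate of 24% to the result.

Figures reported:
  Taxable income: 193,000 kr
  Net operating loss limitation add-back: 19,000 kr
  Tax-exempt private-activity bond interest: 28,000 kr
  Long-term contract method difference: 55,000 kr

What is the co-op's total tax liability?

Regular tax:
  30,000 kr × 15% = 4,500 kr
  38,000 kr × 25% = 9,500 kr
  107,000 kr × 32% = 34,240 kr
  18,000 kr × 41% = 7,380 kr
  → 55,620 kr

Parallel minimum levy:
  Adjusted income: 193,000 kr + 19,000 kr + 28,000 kr + 55,000 kr = 295,000 kr
  Less exemption 113,000 kr → base 182,000 kr
  182,000 kr × 24% = 43,680 kr

55,620 kr > 43,680 kr, so the regular tax governs.

55,620 kr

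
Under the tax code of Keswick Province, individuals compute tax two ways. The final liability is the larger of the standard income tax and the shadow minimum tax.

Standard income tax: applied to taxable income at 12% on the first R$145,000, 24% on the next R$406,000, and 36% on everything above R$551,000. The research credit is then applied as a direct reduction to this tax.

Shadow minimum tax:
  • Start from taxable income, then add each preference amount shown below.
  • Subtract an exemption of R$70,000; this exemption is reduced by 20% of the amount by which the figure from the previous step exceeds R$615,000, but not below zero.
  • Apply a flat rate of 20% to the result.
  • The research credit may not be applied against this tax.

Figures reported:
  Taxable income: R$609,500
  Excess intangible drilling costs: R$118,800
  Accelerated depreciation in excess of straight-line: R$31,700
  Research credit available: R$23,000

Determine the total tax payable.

R$143,800

Standard income tax:
  R$145,000 × 12% = R$17,400
  R$406,000 × 24% = R$97,440
  R$58,500 × 36% = R$21,060
  → R$135,900
  Less research credit R$23,000 → R$112,900

Shadow minimum tax:
  Adjusted income: R$609,500 + R$118,800 + R$31,700 = R$760,000
  Exemption: R$70,000 − 20% × (R$760,000 − R$615,000) = R$70,000 − R$29,000 = R$41,000
  Base: R$760,000 − R$41,000 = R$719,000
  R$719,000 × 20% = R$143,800

R$143,800 > R$112,900, so the shadow minimum tax is the binding amount.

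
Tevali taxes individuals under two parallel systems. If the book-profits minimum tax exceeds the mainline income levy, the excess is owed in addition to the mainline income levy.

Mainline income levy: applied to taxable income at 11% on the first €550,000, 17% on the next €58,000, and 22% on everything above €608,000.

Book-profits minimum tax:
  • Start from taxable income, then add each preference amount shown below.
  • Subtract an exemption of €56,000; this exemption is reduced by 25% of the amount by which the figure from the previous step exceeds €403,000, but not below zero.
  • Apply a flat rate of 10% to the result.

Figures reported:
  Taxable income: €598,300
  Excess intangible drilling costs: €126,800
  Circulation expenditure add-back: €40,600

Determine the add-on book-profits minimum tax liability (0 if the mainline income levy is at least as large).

€7,859

Book-profits minimum tax:
  Adjusted income: €598,300 + €126,800 + €40,600 = €765,700
  Exemption: 25% × (€765,700 − €403,000) = €90,675 ≥ €56,000, so the exemption is fully phased out
  Base: €765,700 − €0 = €765,700
  €765,700 × 10% = €76,570

Mainline income levy:
  €550,000 × 11% = €60,500
  €48,300 × 17% = €8,211
  → €68,711

Excess of book-profits minimum tax over mainline income levy: €76,570 − €68,711 = €7,859.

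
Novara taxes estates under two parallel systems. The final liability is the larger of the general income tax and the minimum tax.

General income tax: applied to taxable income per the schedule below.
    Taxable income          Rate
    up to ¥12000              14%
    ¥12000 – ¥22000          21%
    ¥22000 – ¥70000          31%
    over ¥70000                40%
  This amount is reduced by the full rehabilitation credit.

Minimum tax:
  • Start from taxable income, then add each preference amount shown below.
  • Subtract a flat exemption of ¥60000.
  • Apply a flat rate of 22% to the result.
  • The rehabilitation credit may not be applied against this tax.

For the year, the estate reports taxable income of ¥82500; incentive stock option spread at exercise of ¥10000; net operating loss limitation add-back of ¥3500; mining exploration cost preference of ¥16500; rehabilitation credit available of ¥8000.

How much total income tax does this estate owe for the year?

¥15660

Minimum tax:
  Adjusted income: ¥82500 + ¥10000 + ¥3500 + ¥16500 = ¥112500
  Less exemption ¥60000 → base ¥52500
  ¥52500 × 22% = ¥11550

General income tax:
  ¥12000 × 14% = ¥1680
  ¥10000 × 21% = ¥2100
  ¥48000 × 31% = ¥14880
  ¥12500 × 40% = ¥5000
  → ¥23660
  Less rehabilitation credit ¥8000 → ¥15660

¥15660 > ¥11550, so the general income tax governs.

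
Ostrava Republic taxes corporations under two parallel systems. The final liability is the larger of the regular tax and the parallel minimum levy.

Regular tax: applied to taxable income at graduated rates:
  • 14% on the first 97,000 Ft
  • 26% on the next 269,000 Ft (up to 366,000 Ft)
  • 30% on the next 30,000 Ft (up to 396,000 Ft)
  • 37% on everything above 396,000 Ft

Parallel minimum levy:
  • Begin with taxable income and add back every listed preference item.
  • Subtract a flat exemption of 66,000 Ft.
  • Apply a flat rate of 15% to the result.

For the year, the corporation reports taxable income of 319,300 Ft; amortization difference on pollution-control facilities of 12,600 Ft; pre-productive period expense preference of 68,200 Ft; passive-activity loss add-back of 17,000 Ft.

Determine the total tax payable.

Regular tax:
  97,000 Ft × 14% = 13,580 Ft
  222,300 Ft × 26% = 57,798 Ft
  → 71,378 Ft

Parallel minimum levy:
  Adjusted income: 319,300 Ft + 12,600 Ft + 68,200 Ft + 17,000 Ft = 417,100 Ft
  Less exemption 66,000 Ft → base 351,100 Ft
  351,100 Ft × 15% = 52,665 Ft

71,378 Ft > 52,665 Ft, so the regular tax governs.

71,378 Ft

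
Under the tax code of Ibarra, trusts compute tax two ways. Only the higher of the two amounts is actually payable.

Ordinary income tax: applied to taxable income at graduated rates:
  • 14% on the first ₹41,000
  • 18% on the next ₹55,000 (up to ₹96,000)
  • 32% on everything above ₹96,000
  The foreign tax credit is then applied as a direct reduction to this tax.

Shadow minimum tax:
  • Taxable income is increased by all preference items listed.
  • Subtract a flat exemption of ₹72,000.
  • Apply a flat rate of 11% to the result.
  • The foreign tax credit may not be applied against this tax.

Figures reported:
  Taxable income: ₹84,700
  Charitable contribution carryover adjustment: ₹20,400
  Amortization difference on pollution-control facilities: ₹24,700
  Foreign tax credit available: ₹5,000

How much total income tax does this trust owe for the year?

Ordinary income tax:
  ₹41,000 × 14% = ₹5,740
  ₹43,700 × 18% = ₹7,866
  → ₹13,606
  Less foreign tax credit ₹5,000 → ₹8,606

Shadow minimum tax:
  Adjusted income: ₹84,700 + ₹20,400 + ₹24,700 = ₹129,800
  Less exemption ₹72,000 → base ₹57,800
  ₹57,800 × 11% = ₹6,358

₹8,606 > ₹6,358, so the ordinary income tax governs.

₹8,606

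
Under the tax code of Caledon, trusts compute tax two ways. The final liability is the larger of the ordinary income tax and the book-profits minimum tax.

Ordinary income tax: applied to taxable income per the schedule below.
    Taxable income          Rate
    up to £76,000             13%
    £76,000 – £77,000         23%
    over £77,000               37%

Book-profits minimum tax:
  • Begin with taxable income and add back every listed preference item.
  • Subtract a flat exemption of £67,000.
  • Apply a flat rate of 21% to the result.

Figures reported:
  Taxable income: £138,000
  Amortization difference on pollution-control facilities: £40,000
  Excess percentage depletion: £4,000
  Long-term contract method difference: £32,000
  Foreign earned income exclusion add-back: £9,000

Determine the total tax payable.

Book-profits minimum tax:
  Adjusted income: £138,000 + £40,000 + £4,000 + £32,000 + £9,000 = £223,000
  Less exemption £67,000 → base £156,000
  £156,000 × 21% = £32,760

Ordinary income tax:
  £76,000 × 13% = £9,880
  £1,000 × 23% = £230
  £61,000 × 37% = £22,570
  → £32,680

£32,760 > £32,680, so the book-profits minimum tax is the binding amount.

£32,760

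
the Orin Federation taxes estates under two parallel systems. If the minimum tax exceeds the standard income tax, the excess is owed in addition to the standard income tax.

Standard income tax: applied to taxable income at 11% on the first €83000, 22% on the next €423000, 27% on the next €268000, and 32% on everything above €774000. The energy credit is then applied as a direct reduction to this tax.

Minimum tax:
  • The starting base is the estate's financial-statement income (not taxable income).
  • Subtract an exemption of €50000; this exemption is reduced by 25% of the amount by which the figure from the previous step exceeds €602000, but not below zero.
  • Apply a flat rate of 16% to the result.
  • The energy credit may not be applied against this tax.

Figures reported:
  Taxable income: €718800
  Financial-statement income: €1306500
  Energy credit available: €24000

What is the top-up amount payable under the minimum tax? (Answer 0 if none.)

Minimum tax:
  Base (financial-statement income): €1306500
  Exemption: 25% × (€1306500 − €602000) = €176125 ≥ €50000, so the exemption is fully phased out
  Base: €1306500 − €0 = €1306500
  €1306500 × 16% = €209040

Standard income tax:
  €83000 × 11% = €9130
  €423000 × 22% = €93060
  €212800 × 27% = €57456
  → €159646
  Less energy credit €24000 → €135646

Excess of minimum tax over standard income tax: €209040 − €135646 = €73394.

€73394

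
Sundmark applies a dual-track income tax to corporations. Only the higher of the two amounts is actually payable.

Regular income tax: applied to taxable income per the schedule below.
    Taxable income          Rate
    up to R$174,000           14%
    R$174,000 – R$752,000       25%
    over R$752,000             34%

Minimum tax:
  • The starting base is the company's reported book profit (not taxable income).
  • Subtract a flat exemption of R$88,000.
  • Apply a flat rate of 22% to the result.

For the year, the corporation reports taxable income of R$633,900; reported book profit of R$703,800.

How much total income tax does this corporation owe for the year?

R$139,335

Minimum tax:
  Base (reported book profit): R$703,800
  Less exemption R$88,000 → base R$615,800
  R$615,800 × 22% = R$135,476

Regular income tax:
  R$174,000 × 14% = R$24,360
  R$459,900 × 25% = R$114,975
  → R$139,335

R$139,335 > R$135,476, so the regular income tax governs.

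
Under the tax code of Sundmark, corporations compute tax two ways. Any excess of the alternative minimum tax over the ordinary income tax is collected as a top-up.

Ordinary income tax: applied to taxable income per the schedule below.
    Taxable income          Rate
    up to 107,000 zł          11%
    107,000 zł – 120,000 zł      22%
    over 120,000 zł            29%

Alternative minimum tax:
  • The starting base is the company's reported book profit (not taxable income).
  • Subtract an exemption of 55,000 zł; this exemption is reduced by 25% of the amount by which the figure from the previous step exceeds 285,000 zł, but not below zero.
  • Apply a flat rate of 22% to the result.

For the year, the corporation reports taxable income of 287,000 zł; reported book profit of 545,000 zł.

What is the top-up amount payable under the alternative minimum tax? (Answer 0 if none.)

56,840 zł

Alternative minimum tax:
  Base (reported book profit): 545,000 zł
  Exemption: 25% × (545,000 zł − 285,000 zł) = 65,000 zł ≥ 55,000 zł, so the exemption is fully phased out
  Base: 545,000 zł − 0 zł = 545,000 zł
  545,000 zł × 22% = 119,900 zł

Ordinary income tax:
  107,000 zł × 11% = 11,770 zł
  13,000 zł × 22% = 2,860 zł
  167,000 zł × 29% = 48,430 zł
  → 63,060 zł

Excess of alternative minimum tax over ordinary income tax: 119,900 zł − 63,060 zł = 56,840 zł.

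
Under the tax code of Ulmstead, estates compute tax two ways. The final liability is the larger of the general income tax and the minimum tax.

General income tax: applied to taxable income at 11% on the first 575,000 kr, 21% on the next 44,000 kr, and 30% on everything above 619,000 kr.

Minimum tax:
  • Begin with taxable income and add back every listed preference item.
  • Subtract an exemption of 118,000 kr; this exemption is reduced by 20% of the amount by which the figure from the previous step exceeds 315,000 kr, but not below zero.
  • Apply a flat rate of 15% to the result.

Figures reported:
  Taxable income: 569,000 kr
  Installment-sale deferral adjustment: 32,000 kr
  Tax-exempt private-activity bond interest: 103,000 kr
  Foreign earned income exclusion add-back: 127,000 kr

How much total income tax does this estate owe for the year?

122,430 kr

Minimum tax:
  Adjusted income: 569,000 kr + 32,000 kr + 103,000 kr + 127,000 kr = 831,000 kr
  Exemption: 118,000 kr − 20% × (831,000 kr − 315,000 kr) = 118,000 kr − 103,200 kr = 14,800 kr
  Base: 831,000 kr − 14,800 kr = 816,200 kr
  816,200 kr × 15% = 122,430 kr

General income tax:
  569,000 kr × 11% = 62,590 kr

122,430 kr > 62,590 kr, so the minimum tax is the binding amount.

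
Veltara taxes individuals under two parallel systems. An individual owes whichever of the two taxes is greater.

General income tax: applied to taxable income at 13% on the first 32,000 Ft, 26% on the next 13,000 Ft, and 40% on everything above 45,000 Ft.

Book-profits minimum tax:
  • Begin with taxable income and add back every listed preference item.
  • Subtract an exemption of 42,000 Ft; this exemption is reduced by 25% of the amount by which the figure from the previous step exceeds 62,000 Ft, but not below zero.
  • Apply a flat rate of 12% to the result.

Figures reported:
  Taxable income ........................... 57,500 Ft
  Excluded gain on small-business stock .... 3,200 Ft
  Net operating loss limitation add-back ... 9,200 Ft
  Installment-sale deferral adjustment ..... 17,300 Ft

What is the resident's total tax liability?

General income tax:
  32,000 Ft × 13% = 4,160 Ft
  13,000 Ft × 26% = 3,380 Ft
  12,500 Ft × 40% = 5,000 Ft
  → 12,540 Ft

Book-profits minimum tax:
  Adjusted income: 57,500 Ft + 3,200 Ft + 9,200 Ft + 17,300 Ft = 87,200 Ft
  Exemption: 42,000 Ft − 25% × (87,200 Ft − 62,000 Ft) = 42,000 Ft − 6,300 Ft = 35,700 Ft
  Base: 87,200 Ft − 35,700 Ft = 51,500 Ft
  51,500 Ft × 12% = 6,180 Ft

12,540 Ft > 6,180 Ft, so the general income tax governs.

12,540 Ft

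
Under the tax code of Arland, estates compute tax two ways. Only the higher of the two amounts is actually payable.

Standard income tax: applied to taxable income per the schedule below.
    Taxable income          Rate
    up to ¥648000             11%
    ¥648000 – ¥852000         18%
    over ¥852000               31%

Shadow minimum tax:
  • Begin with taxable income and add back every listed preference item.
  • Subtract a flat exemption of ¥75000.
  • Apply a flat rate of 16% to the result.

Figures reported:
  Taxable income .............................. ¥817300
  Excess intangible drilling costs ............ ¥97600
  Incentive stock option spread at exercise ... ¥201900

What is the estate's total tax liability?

Standard income tax:
  ¥648000 × 11% = ¥71280
  ¥169300 × 18% = ¥30474
  → ¥101754

Shadow minimum tax:
  Adjusted income: ¥817300 + ¥97600 + ¥201900 = ¥1116800
  Less exemption ¥75000 → base ¥1041800
  ¥1041800 × 16% = ¥166688

¥166688 > ¥101754, so the shadow minimum tax is the binding amount.

¥166688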